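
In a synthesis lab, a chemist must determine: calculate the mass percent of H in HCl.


M(HCl) = 1×1.008 + 1×35.45 = 36.458 g/mol
Mass of H = 1 × 1.008 = 1.008 g/mol
% H = 1.008/36.458 × 100 = 2.76%

2.76%


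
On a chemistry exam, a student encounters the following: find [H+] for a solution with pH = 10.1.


[H+] = 10^(-pH) = 10^(-10.1)
= 7.94×10^-11 M

7.94×10^-11 M


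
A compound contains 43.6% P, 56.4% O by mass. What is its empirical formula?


Assume 100 g sample. Moles of each element:
  P: 43.6/30.97 = 1.408 mol
  O: 56.4/16.0 = 3.525 mol
Divide by smallest (1.408):
  P: 1.408/1.408 = 1.0
  O: 3.525/1.408 = 2.5
Multiply all ratios by 2 to obtain whole numbers.
Empirical formula: P2O5

P2O5


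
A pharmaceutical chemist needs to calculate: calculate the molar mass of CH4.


M(CH4) = 1×12.01 + 4×1.008
= 12.01 + 4.03
= 16.04 g/mol

16.04 g/mol


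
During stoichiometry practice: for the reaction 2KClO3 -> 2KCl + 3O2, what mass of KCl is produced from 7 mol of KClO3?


Mole ratio KCl:KClO3 = 2:2
n(KCl) = 7 × 2/2 = 7.000 mol
mass = 7.000 × 74.55 = 521.85 g

521.85 g


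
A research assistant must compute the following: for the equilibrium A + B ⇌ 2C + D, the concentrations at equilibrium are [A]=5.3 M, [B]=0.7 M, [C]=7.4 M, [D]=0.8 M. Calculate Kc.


Kc = [C]^2[D]/([A][B])
= (7.4^2 × 0.8^1)/(5.3^1 × 0.7^1)
= 43.808/3.71
= 11.81

11.81


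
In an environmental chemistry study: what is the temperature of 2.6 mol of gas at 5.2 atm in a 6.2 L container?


PV = nRT  (R = 0.08206 L·atm/(mol·K))
T = PV/(nR) = 5.2×6.2/(2.6×0.08206)
= 32.24/0.213356
= 151.11 K

151.11 K


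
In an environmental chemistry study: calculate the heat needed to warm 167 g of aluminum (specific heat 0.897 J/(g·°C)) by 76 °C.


q = mcΔT = 167 × 0.897 × 76
= 11384.72 J

11384.72 J


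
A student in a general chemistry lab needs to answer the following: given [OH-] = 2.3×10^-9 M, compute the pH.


pOH = -log10([OH-]) = -log10(2.3×10^-9)
= 9 - log10(2.3) = 8.64
pH = 14 - pOH = 14 - 8.64 = 5.36

5.36


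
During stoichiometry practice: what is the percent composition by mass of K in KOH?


M(KOH) = 1×39.1 + 1×16.0 + 1×1.008 = 56.108 g/mol
Mass of K = 1 × 39.1 = 39.10 g/mol
% K = 39.10/56.108 × 100 = 69.69%

69.69%


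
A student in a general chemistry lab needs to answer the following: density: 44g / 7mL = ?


ρ = mass/volume
= 44/7
= 6.286 g/mL

6.286 g/mL


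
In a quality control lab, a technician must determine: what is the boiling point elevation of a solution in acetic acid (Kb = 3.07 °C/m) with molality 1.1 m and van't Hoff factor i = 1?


ΔTb = Kb × m × i
= 3.07 × 1.1 × 1
= 3.377 °C

3.377 °C


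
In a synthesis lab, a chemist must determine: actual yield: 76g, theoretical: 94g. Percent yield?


% yield = actual/theoretical × 100
= 76/94 × 100
= 80.85%

80.85%


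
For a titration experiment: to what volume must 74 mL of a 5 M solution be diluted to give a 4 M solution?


C1V1 = C2V2
5 × 74 = 4 × V2
V2 = 370/4 = 92.5 mL

92.5 mL


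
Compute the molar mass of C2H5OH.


M(C2H5OH) = 2×12.01 + 6×1.008 + 1×16.0
= 24.02 + 6.05 + 16.0
= 46.07 g/mol

46.07 g/mol


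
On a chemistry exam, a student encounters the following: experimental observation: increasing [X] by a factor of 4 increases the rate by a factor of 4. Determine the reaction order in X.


rate ∝ [X]^n
4^n = 4 → n = 1
Order in X: 1

1


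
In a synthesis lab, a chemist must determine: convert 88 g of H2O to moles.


M(H2O) = 18.02 g/mol
n = mass/M = 88/18.02 = 4.8835 mol

4.8835 mol


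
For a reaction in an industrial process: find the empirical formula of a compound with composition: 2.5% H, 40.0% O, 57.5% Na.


Assume 100 g sample. Moles of each element:
  H: 2.5/1.008 = 2.48 mol
  O: 40.0/16.0 = 2.5 mol
  Na: 57.5/22.99 = 2.501 mol
Divide by smallest (2.48):
  H: 2.48/2.48 = 1.0
  O: 2.5/2.48 = 1.01
  Na: 2.501/2.48 = 1.01
Empirical formula: NaOH

NaOH


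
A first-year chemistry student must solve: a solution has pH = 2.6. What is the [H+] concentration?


[H+] = 10^(-pH) = 10^(-2.6)
= 2.51×10^-3 M

2.51×10^-3 M


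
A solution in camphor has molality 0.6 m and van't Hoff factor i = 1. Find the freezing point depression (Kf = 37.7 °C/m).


ΔTf = Kf × m × i
= 37.7 × 0.6 × 1
= 22.62 °C

22.62 °C


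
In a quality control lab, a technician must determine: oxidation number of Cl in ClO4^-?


x + 4(-2) = -1, so x = +7
Oxidation number: +7

+7


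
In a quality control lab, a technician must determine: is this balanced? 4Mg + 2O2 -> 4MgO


Equation: 4Mg + 2O2 -> 4MgO
Check atoms: Mg: 4=4, O: 4=4
Balanced

Yes, balanced


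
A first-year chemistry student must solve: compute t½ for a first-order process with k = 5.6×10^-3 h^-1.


t½ = ln2/k = 0.693147/(5.6×10^-3 h^-1)
= 123.8 h

123.8 h


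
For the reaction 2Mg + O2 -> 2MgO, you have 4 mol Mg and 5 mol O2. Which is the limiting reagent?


Mole ratio available / coefficient:
  Mg: 4/2 = 2.000
  O2: 5/1 = 5.000
Smaller ratio is limiting.

Mg


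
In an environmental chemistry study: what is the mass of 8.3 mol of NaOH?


M(NaOH) = 40.0 g/mol
mass = n × M = 8.3 × 40.0 = 332.00 g

332.00 g


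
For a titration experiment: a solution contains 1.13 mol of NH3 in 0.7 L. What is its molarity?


M = n/V = 1.13/0.7 = 1.614 mol/L

1.614 M


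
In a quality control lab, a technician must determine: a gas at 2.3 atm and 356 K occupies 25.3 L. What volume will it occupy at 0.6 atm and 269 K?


P1V1/T1 = P2V2/T2
V2 = P1V1T2/(T1P2)
= 2.3×25.3×269/(356×0.6)
= 73.282 L

73.282 L


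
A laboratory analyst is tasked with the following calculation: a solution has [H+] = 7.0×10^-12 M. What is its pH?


pH = -log10([H+]) = -log10(7.0×10^-12)
= 12 - log10(7.0)
= 12 - 0.85
= 11.15

11.15


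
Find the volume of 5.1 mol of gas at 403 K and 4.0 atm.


PV = nRT  (R = 0.08206 L·atm/(mol·K))
V = nRT/P = 5.1×0.08206×403/4.0
= 42.164 L

42.164 L


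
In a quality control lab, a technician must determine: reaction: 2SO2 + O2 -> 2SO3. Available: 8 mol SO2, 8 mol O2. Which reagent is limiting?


Mole ratio available / coefficient:
  SO2: 8/2 = 4.000
  O2: 8/1 = 8.000
Smaller ratio is limiting.

SO2


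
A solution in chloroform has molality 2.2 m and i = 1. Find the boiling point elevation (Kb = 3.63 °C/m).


ΔTb = Kb × m × i
= 3.63 × 2.2 × 1
= 7.986 °C

7.986 °C


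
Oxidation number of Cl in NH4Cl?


halide: -1
Oxidation number: -1

-1


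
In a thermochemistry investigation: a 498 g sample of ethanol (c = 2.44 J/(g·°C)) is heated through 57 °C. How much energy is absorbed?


q = mcΔT = 498 × 2.44 × 57
= 69261.84 J

69261.84 J


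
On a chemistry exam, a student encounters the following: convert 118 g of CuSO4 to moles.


M(CuSO4) = 159.62 g/mol
n = mass/M = 118/159.62 = 0.7393 mol

0.7393 mol


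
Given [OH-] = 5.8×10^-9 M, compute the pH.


pOH = -log10([OH-]) = -log10(5.8×10^-9)
= 9 - log10(5.8) = 8.24
pH = 14 - pOH = 14 - 8.24 = 5.76

5.76


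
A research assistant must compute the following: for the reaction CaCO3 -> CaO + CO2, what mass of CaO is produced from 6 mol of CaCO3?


Mole ratio CaO:CaCO3 = 1:1
n(CaO) = 6 × 1/1 = 6.000 mol
mass = 6.000 × 56.08 = 336.48 g

336.48 g


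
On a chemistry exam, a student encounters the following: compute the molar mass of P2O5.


M(P2O5) = 2×30.97 + 5×16.0
= 61.94 + 80.0
= 141.94 g/mol

141.94 g/mol


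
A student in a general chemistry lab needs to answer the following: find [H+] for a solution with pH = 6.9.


[H+] = 10^(-pH) = 10^(-6.9)
= 1.26×10^-7 M

1.26×10^-7 M


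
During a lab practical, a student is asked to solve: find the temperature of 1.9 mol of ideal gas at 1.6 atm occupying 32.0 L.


PV = nRT  (R = 0.08206 L·atm/(mol·K))
T = PV/(nR) = 1.6×32.0/(1.9×0.08206)
= 51.20/0.155914
= 328.39 K

328.39 K


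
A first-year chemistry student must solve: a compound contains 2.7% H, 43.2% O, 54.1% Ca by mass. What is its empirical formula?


Assume 100 g sample. Moles of each element:
  H: 2.7/1.008 = 2.679 mol
  O: 43.2/16.0 = 2.7 mol
  Ca: 54.1/40.08 = 1.35 mol
Divide by smallest (1.35):
  H: 2.679/1.35 = 1.98
  O: 2.7/1.35 = 2.0
  Ca: 1.35/1.35 = 1.0
Empirical formula: CaO2H2

CaO2H2


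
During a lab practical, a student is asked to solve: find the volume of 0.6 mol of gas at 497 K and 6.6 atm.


PV = nRT  (R = 0.08206 L·atm/(mol·K))
V = nRT/P = 0.6×0.08206×497/6.6
= 3.708 L

3.708 L


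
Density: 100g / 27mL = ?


ρ = mass/volume
= 100/27
= 3.704 g/mL

3.704 g/mL


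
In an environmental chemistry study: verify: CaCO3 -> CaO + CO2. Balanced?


Equation: CaCO3 -> CaO + CO2
Check atoms: C: 1=1, Ca: 1=1, O: 3=3
Balanced

Yes, balanced


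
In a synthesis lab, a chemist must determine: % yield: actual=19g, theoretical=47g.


% yield = actual/theoretical × 100
= 19/47 × 100
= 40.43%

40.43%


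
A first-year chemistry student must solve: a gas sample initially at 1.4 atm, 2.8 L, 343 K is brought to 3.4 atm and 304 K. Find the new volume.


P1V1/T1 = P2V2/T2
V2 = P1V1T2/(T1P2)
= 1.4×2.8×304/(343×3.4)
= 1.022 L

1.022 L


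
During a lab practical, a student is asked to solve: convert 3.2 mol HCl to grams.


M(HCl) = 36.46 g/mol
mass = n × M = 3.2 × 36.46 = 116.67 g

116.67 g


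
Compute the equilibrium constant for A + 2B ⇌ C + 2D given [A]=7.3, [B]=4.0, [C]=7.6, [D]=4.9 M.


Kc = [C][D]^2/([A][B]^2)
= (7.6^1 × 4.9^2)/(7.3^1 × 4.0^2)
= 182.476/116.8
= 1.562

1.562


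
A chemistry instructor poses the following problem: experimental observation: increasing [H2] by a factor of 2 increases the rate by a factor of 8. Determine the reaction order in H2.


rate ∝ [H2]^n
2^n = 8 → n = 3
Order in H2: 3

3


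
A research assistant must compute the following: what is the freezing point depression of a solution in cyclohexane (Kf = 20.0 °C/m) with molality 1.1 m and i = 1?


ΔTf = Kf × m × i
= 20.0 × 1.1 × 1
= 22.0 °C

22.0 °C


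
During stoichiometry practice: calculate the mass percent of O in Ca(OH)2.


M(Ca(OH)2) = 1×40.08 + 2×16.0 + 2×1.008 = 74.096 g/mol
Mass of O = 2 × 16.0 = 32.00 g/mol
% O = 32.00/74.096 × 100 = 43.19%

43.19%


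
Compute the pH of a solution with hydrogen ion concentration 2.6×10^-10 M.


pH = -log10([H+]) = -log10(2.6×10^-10)
= 10 - log10(2.6)
= 10 - 0.41
= 9.59

9.59


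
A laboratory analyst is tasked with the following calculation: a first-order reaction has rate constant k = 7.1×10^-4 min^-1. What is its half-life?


t½ = ln2/k = 0.693147/(7.1×10^-4 min^-1)
= 976.3 min

976.3 min


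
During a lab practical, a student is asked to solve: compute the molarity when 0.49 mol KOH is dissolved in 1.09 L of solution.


M = n/V = 0.49/1.09 = 0.450 mol/L

0.450 M


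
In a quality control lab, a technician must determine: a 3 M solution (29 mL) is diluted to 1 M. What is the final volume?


C1V1 = C2V2
3 × 29 = 1 × V2
V2 = 87/1 = 87.0 mL

87.0 mL


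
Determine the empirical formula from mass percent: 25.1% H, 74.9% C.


Assume 100 g sample. Moles of each element:
  H: 25.1/1.008 = 24.901 mol
  C: 74.9/12.01 = 6.236 mol
Divide by smallest (6.236):
  H: 24.901/6.236 = 3.99
  C: 6.236/6.236 = 1.0
Empirical formula: CH4

CH4


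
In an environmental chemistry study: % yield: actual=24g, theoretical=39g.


% yield = actual/theoretical × 100
= 24/39 × 100
= 61.54%

61.54%


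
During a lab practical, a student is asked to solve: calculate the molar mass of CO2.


M(CO2) = 1×12.01 + 2×16.0
= 12.01 + 32.0
= 44.01 g/mol

44.01 g/mol


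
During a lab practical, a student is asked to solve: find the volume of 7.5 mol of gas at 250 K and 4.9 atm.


PV = nRT  (R = 0.08206 L·atm/(mol·K))
V = nRT/P = 7.5×0.08206×250/4.9
= 31.401 L

31.401 L


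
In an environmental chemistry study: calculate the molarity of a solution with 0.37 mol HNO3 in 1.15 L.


M = n/V = 0.37/1.15 = 0.322 mol/L

0.322 M


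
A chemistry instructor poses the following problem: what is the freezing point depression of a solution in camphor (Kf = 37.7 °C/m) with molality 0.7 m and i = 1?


ΔTf = Kf × m × i
= 37.7 × 0.7 × 1
= 26.39 °C

26.39 °C


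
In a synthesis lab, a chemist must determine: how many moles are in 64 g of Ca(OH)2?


M(Ca(OH)2) = 74.1 g/mol
n = mass/M = 64/74.1 = 0.8637 mol

0.8637 mol


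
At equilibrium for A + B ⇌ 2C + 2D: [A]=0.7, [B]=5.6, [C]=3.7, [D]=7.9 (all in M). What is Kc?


Kc = [C]^2[D]^2/([A][B])
= (3.7^2 × 7.9^2)/(0.7^1 × 5.6^1)
= 854.3929/3.92
= 218.0

218.0


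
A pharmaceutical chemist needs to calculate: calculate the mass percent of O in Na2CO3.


M(Na2CO3) = 2×22.99 + 1×12.01 + 3×16.0 = 105.99 g/mol
Mass of O = 3 × 16.0 = 48.00 g/mol
% O = 48.00/105.99 × 100 = 45.29%

45.29%


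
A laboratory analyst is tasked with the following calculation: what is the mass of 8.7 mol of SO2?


M(SO2) = 64.07 g/mol
mass = n × M = 8.7 × 64.07 = 557.41 g

557.41 g


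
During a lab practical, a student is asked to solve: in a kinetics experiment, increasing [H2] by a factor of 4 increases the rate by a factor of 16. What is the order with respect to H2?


rate ∝ [H2]^n
4^n = 16 → n = 2
Order in H2: 2

2


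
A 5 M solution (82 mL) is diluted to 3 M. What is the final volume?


C1V1 = C2V2
5 × 82 = 3 × V2
V2 = 410/3 = 136.67 mL

136.67 mL


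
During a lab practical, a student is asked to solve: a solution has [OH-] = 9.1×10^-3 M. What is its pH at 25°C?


pOH = -log10([OH-]) = -log10(9.1×10^-3)
= 3 - log10(9.1) = 2.04
pH = 14 - pOH = 14 - 2.04 = 11.96

11.96


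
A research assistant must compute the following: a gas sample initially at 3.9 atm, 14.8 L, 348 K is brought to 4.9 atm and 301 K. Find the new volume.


P1V1/T1 = P2V2/T2
V2 = P1V1T2/(T1P2)
= 3.9×14.8×301/(348×4.9)
= 10.189 L

10.189 L


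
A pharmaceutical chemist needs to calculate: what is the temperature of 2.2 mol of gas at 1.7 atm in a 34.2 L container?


PV = nRT  (R = 0.08206 L·atm/(mol·K))
T = PV/(nR) = 1.7×34.2/(2.2×0.08206)
= 58.14/0.180532
= 322.05 K

322.05 K


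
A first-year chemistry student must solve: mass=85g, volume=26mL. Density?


ρ = mass/volume
= 85/26
= 3.269 g/mL

3.269 g/mL


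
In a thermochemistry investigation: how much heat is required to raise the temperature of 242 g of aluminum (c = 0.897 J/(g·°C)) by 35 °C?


q = mcΔT = 242 × 0.897 × 35
= 7597.59 J

7597.59 J


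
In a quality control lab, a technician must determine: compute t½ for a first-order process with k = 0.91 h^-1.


t½ = ln2/k = 0.693147/(0.91 h^-1)
= 0.7617 h

0.7617 h


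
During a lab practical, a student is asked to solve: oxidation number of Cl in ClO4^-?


x + 4(-2) = -1, so x = +7
Oxidation number: +7

+7


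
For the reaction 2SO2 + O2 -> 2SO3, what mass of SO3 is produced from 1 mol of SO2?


Mole ratio SO3:SO2 = 2:2
n(SO3) = 1 × 2/2 = 1.000 mol
mass = 1.000 × 80.07 = 80.07 g

80.07 g


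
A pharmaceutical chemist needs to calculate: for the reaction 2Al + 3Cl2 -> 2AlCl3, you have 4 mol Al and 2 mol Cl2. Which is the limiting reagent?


Mole ratio available / coefficient:
  Al: 4/2 = 2.000
  Cl2: 2/3 = 0.667
Smaller ratio is limiting.

Cl2


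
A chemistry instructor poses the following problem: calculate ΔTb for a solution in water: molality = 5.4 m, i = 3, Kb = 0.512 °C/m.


ΔTb = Kb × m × i
= 0.512 × 5.4 × 3
= 8.2944 °C

8.2944 °C


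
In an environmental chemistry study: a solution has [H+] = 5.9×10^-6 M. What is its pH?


pH = -log10([H+]) = -log10(5.9×10^-6)
= 6 - log10(5.9)
= 6 - 0.77
= 5.23

5.23


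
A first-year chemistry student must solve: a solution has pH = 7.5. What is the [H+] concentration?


[H+] = 10^(-pH) = 10^(-7.5)
= 3.16×10^-8 M

3.16×10^-8 M


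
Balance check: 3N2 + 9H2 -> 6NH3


Equation: 3N2 + 9H2 -> 6NH3
Check atoms: H: 18=18, N: 6=6
Balanced

Yes, balanced


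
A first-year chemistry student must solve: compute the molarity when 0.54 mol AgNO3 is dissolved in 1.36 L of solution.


M = n/V = 0.54/1.36 = 0.397 mol/L

0.397 M


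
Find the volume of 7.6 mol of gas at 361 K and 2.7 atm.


PV = nRT  (R = 0.08206 L·atm/(mol·K))
V = nRT/P = 7.6×0.08206×361/2.7
= 83.385 L

83.385 L


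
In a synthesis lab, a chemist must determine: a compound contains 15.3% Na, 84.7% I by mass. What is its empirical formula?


Assume 100 g sample. Moles of each element:
  Na: 15.3/22.99 = 0.666 mol
  I: 84.7/126.9 = 0.667 mol
Divide by smallest (0.666):
  Na: 0.666/0.666 = 1.0
  I: 0.667/0.666 = 1.0
Empirical formula: NaI

NaI


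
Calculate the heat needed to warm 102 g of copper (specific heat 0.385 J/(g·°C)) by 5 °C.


q = mcΔT = 102 × 0.385 × 5
= 196.35 J

196.35 J


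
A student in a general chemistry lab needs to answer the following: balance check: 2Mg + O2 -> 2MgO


Equation: 2Mg + O2 -> 2MgO
Check atoms: Mg: 2=2, O: 2=2
Balanced

Yes, balanced


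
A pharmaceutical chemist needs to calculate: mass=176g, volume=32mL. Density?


ρ = mass/volume
= 176/32
= 5.5 g/mL

5.5 g/mL


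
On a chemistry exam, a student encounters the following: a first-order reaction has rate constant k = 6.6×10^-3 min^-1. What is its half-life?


t½ = ln2/k = 0.693147/(6.6×10^-3 min^-1)
= 105.0 min

105.0 min


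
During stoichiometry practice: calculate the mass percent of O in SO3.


M(SO3) = 1×32.07 + 3×16.0 = 80.07 g/mol
Mass of O = 3 × 16.0 = 48.00 g/mol
% O = 48.00/80.07 × 100 = 59.95%

59.95%


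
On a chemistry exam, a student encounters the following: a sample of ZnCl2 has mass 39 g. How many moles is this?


M(ZnCl2) = 136.28 g/mol
n = mass/M = 39/136.28 = 0.2862 mol

0.2862 mol


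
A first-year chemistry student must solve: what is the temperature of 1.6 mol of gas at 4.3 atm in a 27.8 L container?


PV = nRT  (R = 0.08206 L·atm/(mol·K))
T = PV/(nR) = 4.3×27.8/(1.6×0.08206)
= 119.54/0.131296
= 910.46 K

910.46 K


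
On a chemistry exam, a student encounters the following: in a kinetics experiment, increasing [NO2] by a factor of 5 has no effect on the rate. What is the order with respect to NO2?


rate ∝ [NO2]^n
rate ∝ [NO2]^0
Order in NO2: 0

0


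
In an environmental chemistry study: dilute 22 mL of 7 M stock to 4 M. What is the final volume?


C1V1 = C2V2
7 × 22 = 4 × V2
V2 = 154/4 = 38.5 mL

38.5 mL


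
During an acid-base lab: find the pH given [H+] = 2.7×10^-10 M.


pH = -log10([H+]) = -log10(2.7×10^-10)
= 10 - log10(2.7)
= 10 - 0.43
= 9.57

9.57


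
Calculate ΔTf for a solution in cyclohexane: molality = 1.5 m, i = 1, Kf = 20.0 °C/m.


ΔTf = Kf × m × i
= 20.0 × 1.5 × 1
= 30.0 °C

30.0 °C


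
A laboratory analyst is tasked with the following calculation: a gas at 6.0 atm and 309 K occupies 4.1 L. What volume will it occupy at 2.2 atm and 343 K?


P1V1/T1 = P2V2/T2
V2 = P1V1T2/(T1P2)
= 6.0×4.1×343/(309×2.2)
= 12.412 L

12.412 L


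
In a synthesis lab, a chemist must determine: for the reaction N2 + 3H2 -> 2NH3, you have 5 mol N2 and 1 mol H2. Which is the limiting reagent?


Mole ratio available / coefficient:
  N2: 5/1 = 5.000
  H2: 1/3 = 0.333
Smaller ratio is limiting.

H2


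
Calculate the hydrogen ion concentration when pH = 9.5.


[H+] = 10^(-pH) = 10^(-9.5)
= 3.16×10^-10 M

3.16×10^-10 M


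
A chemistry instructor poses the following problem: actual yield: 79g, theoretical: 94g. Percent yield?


% yield = actual/theoretical × 100
= 79/94 × 100
= 84.04%

84.04%


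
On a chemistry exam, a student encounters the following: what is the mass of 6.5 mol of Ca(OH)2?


M(Ca(OH)2) = 74.1 g/mol
mass = n × M = 6.5 × 74.1 = 481.65 g

481.65 g


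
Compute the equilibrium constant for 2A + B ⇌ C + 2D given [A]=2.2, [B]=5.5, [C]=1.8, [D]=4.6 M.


Kc = [C][D]^2/([A]^2[B])
= (1.8^1 × 4.6^2)/(2.2^2 × 5.5^1)
= 38.088/26.62
= 1.431

1.431


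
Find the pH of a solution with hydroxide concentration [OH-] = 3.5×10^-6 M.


pOH = -log10([OH-]) = -log10(3.5×10^-6)
= 6 - log10(3.5) = 5.46
pH = 14 - pOH = 14 - 5.46 = 8.54

8.54


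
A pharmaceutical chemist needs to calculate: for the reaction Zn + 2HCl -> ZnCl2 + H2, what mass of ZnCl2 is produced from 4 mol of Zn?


Mole ratio ZnCl2:Zn = 1:1
n(ZnCl2) = 4 × 1/1 = 4.000 mol
mass = 4.000 × 136.28 = 545.12 g

545.12 g


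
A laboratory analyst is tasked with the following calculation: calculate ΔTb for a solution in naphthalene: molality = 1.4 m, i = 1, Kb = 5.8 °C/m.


ΔTb = Kb × m × i
= 5.8 × 1.4 × 1
= 8.12 °C

8.12 °C


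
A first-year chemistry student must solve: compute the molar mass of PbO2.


M(PbO2) = 1×207.2 + 2×16.0
= 207.2 + 32.0
= 239.2 g/mol

239.2 g/mol


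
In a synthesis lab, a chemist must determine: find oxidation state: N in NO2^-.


x + 2(-2) = -1, so x = +3
Oxidation number: +3

+3


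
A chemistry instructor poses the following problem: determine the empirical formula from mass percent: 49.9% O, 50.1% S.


Assume 100 g sample. Moles of each element:
  O: 49.9/16.0 = 3.119 mol
  S: 50.1/32.07 = 1.562 mol
Divide by smallest (1.562):
  O: 3.119/1.562 = 2.0
  S: 1.562/1.562 = 1.0
Empirical formula: SO2

SO2


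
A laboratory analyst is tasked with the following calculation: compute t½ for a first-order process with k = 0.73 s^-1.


t½ = ln2/k = 0.693147/(0.73 s^-1)
= 0.9495 s

0.9495 s


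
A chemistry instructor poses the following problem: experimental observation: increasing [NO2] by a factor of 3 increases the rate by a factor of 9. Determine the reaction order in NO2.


rate ∝ [NO2]^n
3^n = 9 → n = 2
Order in NO2: 2

2


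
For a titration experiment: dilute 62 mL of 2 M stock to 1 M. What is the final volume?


C1V1 = C2V2
2 × 62 = 1 × V2
V2 = 124/1 = 124.0 mL

124.0 mL


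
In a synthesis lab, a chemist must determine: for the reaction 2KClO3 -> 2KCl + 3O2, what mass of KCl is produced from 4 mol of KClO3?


Mole ratio KCl:KClO3 = 2:2
n(KCl) = 4 × 2/2 = 4.000 mol
mass = 4.000 × 74.55 = 298.2 g

298.2 g


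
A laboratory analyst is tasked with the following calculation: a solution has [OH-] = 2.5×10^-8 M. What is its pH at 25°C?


pOH = -log10([OH-]) = -log10(2.5×10^-8)
= 8 - log10(2.5) = 7.6
pH = 14 - pOH = 14 - 7.6 = 6.4

6.4


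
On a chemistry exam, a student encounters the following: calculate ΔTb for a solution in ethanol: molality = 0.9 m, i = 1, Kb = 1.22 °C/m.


ΔTb = Kb × m × i
= 1.22 × 0.9 × 1
= 1.098 °C

1.098 °C


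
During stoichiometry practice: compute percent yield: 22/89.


% yield = actual/theoretical × 100
= 22/89 × 100
= 24.72%

24.72%


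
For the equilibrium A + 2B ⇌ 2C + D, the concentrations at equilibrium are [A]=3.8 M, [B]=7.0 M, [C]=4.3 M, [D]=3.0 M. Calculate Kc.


Kc = [C]^2[D]/([A][B]^2)
= (4.3^2 × 3.0^1)/(3.8^1 × 7.0^2)
= 55.47/186.2
= 0.2979

0.2979


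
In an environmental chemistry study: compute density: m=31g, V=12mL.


ρ = mass/volume
= 31/12
= 2.583 g/mL

2.583 g/mL


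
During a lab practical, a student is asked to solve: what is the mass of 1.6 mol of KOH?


M(KOH) = 56.11 g/mol
mass = n × M = 1.6 × 56.11 = 89.78 g

89.78 g


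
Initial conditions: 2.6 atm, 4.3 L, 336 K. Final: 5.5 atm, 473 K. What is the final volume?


P1V1/T1 = P2V2/T2
V2 = P1V1T2/(T1P2)
= 2.6×4.3×473/(336×5.5)
= 2.862 L

2.862 L


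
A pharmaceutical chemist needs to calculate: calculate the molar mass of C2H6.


M(C2H6) = 2×12.01 + 6×1.008
= 24.02 + 6.05
= 30.07 g/mol

30.07 g/mol


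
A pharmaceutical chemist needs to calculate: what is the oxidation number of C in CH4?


x + 4(+1) = 0, so x = -4
Oxidation number: -4

-4


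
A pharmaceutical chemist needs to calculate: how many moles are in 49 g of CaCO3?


M(CaCO3) = 100.09 g/mol
n = mass/M = 49/100.09 = 0.4896 mol

0.4896 mol


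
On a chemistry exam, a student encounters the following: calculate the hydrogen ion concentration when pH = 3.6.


[H+] = 10^(-pH) = 10^(-3.6)
= 2.51×10^-4 M

2.51×10^-4 M


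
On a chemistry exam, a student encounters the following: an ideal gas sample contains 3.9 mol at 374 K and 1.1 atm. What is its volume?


PV = nRT  (R = 0.08206 L·atm/(mol·K))
V = nRT/P = 3.9×0.08206×374/1.1
= 108.812 L

108.812 L


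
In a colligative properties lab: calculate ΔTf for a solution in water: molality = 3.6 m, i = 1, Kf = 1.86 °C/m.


ΔTf = Kf × m × i
= 1.86 × 3.6 × 1
= 6.696 °C

6.696 °C


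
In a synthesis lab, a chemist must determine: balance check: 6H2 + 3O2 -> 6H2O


Equation: 6H2 + 3O2 -> 6H2O
Check atoms: H: 12=12, O: 6=6
Balanced

Yes, balanced


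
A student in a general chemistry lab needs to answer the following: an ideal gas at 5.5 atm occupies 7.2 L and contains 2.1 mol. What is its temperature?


PV = nRT  (R = 0.08206 L·atm/(mol·K))
T = PV/(nR) = 5.5×7.2/(2.1×0.08206)
= 39.60/0.172326
= 229.80 K

229.80 K


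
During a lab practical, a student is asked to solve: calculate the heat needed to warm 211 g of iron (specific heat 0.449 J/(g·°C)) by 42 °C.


q = mcΔT = 211 × 0.449 × 42
= 3979.04 J

3979.04 J


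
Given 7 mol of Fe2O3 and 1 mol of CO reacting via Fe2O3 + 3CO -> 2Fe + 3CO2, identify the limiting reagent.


Mole ratio available / coefficient:
  Fe2O3: 7/1 = 7.000
  CO: 1/3 = 0.333
Smaller ratio is limiting.

CO


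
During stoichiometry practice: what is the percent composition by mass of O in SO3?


M(SO3) = 1×32.07 + 3×16.0 = 80.07 g/mol
Mass of O = 3 × 16.0 = 48.00 g/mol
% O = 48.00/80.07 × 100 = 59.95%

59.95%


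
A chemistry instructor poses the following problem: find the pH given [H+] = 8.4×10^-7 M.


pH = -log10([H+]) = -log10(8.4×10^-7)
= 7 - log10(8.4)
= 7 - 0.92
= 6.08

6.08


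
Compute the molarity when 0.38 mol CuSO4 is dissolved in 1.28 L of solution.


M = n/V = 0.38/1.28 = 0.297 mol/L

0.297 M


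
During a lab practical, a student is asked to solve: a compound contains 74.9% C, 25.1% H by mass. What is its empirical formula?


Assume 100 g sample. Moles of each element:
  C: 74.9/12.01 = 6.236 mol
  H: 25.1/1.008 = 24.901 mol
Divide by smallest (6.236):
  C: 6.236/6.236 = 1.0
  H: 24.901/6.236 = 3.99
Empirical formula: CH4

CH4


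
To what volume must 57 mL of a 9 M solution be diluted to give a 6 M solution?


C1V1 = C2V2
9 × 57 = 6 × V2
V2 = 513/6 = 85.5 mL

85.5 mL


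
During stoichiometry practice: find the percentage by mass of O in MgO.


M(MgO) = 1×24.31 + 1×16.0 = 40.31 g/mol
Mass of O = 1 × 16.0 = 16.00 g/mol
% O = 16.00/40.31 × 100 = 39.69%

39.69%


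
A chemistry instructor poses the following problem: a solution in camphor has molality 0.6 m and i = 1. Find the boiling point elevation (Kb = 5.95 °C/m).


ΔTb = Kb × m × i
= 5.95 × 0.6 × 1
= 3.57 °C

3.57 °C


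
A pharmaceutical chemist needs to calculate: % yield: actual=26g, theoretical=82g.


% yield = actual/theoretical × 100
= 26/82 × 100
= 31.71%

31.71%


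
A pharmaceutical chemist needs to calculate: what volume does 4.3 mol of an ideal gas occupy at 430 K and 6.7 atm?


PV = nRT  (R = 0.08206 L·atm/(mol·K))
V = nRT/P = 4.3×0.08206×430/6.7
= 22.646 L

22.646 L


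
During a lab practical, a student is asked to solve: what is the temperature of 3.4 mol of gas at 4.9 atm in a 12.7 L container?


PV = nRT  (R = 0.08206 L·atm/(mol·K))
T = PV/(nR) = 4.9×12.7/(3.4×0.08206)
= 62.23/0.279004
= 223.04 K

223.04 K


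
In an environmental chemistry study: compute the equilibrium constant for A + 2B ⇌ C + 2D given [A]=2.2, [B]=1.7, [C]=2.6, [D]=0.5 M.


Kc = [C][D]^2/([A][B]^2)
= (2.6^1 × 0.5^2)/(2.2^1 × 1.7^2)
= 0.65/6.358
= 0.1022

0.1022


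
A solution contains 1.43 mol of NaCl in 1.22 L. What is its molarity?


M = n/V = 1.43/1.22 = 1.172 mol/L

1.172 M


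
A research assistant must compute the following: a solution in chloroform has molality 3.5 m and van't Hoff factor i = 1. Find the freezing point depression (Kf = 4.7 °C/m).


ΔTf = Kf × m × i
= 4.7 × 3.5 × 1
= 16.45 °C

16.45 °C


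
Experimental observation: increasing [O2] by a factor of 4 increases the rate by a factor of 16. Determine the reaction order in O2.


rate ∝ [O2]^n
4^n = 16 → n = 2
Order in O2: 2

2


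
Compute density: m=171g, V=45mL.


ρ = mass/volume
= 171/45
= 3.8 g/mL

3.8 g/mL


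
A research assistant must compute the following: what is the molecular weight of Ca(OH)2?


M(Ca(OH)2) = 1×40.08 + 2×16.0 + 2×1.008
= 40.08 + 32.0 + 2.02
= 74.1 g/mol

74.1 g/mol


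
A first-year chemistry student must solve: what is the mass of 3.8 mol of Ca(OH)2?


M(Ca(OH)2) = 74.1 g/mol
mass = n × M = 3.8 × 74.1 = 281.58 g

281.58 g


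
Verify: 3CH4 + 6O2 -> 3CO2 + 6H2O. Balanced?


Equation: 3CH4 + 6O2 -> 3CO2 + 6H2O
Check atoms: C: 3=3, H: 12=12, O: 12=12
Balanced

Yes, balanced


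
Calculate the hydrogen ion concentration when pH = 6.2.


[H+] = 10^(-pH) = 10^(-6.2)
= 6.31×10^-7 M

6.31×10^-7 M


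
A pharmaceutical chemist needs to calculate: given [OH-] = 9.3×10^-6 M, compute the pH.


pOH = -log10([OH-]) = -log10(9.3×10^-6)
= 6 - log10(9.3) = 5.03
pH = 14 - pOH = 14 - 5.03 = 8.97

8.97


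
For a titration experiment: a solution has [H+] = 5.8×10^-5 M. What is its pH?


pH = -log10([H+]) = -log10(5.8×10^-5)
= 5 - log10(5.8)
= 5 - 0.76
= 4.24

4.24


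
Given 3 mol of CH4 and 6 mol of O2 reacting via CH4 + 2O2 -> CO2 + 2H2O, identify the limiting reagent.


Mole ratio available / coefficient:
  CH4: 3/1 = 3.000
  O2: 6/2 = 3.000
Smaller ratio is limiting.

neither (stoichiometric); CH4 and O2 are fully consumed


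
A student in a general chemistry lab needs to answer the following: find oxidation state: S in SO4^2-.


x + 4(-2) = -2, so x = +6
Oxidation number: +6

+6


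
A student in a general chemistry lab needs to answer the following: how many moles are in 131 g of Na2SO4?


M(Na2SO4) = 142.05 g/mol
n = mass/M = 131/142.05 = 0.9222 mol

0.9222 mol


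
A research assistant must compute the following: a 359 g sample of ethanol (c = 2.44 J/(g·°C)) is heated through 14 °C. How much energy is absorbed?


q = mcΔT = 359 × 2.44 × 14
= 12263.44 J

12263.44 J


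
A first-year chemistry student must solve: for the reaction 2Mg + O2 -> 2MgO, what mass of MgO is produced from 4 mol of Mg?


Mole ratio MgO:Mg = 2:2
n(MgO) = 4 × 2/2 = 4.000 mol
mass = 4.000 × 40.31 = 161.24 g

161.24 g


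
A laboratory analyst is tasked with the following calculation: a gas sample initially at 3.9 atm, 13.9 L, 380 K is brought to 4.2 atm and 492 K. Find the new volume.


P1V1/T1 = P2V2/T2
V2 = P1V1T2/(T1P2)
= 3.9×13.9×492/(380×4.2)
= 16.711 L

16.711 L


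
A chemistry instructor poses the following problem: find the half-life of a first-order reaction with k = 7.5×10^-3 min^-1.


t½ = ln2/k = 0.693147/(7.5×10^-3 min^-1)
= 92.42 min

92.42 min


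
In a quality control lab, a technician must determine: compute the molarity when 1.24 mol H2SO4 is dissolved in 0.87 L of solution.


M = n/V = 1.24/0.87 = 1.425 mol/L

1.425 M


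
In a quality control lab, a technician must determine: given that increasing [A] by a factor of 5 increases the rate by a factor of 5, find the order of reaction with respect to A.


rate ∝ [A]^n
5^n = 5 → n = 1
Order in A: 1

1


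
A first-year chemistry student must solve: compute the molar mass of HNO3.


M(HNO3) = 1×1.008 + 1×14.01 + 3×16.0
= 1.01 + 14.01 + 48.0
= 63.02 g/mol

63.02 g/mol


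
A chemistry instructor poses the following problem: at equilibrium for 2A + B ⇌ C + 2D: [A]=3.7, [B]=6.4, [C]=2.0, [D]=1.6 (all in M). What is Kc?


Kc = [C][D]^2/([A]^2[B])
= (2.0^1 × 1.6^2)/(3.7^2 × 6.4^1)
= 5.12/87.616
= 0.05844

0.05844


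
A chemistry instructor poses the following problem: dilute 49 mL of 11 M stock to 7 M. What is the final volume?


C1V1 = C2V2
11 × 49 = 7 × V2
V2 = 539/7 = 77.0 mL

77.0 mL


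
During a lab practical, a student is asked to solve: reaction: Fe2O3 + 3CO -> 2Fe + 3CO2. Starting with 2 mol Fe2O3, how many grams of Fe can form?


Mole ratio Fe:Fe2O3 = 2:1
n(Fe) = 2 × 2/1 = 4.000 mol
mass = 4.000 × 55.85 = 223.4 g

223.4 g


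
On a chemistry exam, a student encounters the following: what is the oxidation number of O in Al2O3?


O is usually -2
Oxidation number: -2

-2


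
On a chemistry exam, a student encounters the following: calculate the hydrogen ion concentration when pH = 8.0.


[H+] = 10^(-pH) = 10^(-8.0)
= 1.0×10^-8 M

1.0×10^-8 M


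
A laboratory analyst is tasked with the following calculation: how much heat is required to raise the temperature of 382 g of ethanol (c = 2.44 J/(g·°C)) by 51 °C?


q = mcΔT = 382 × 2.44 × 51
= 47536.08 J

47536.08 J


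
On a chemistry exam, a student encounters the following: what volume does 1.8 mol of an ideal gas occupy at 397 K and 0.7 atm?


PV = nRT  (R = 0.08206 L·atm/(mol·K))
V = nRT/P = 1.8×0.08206×397/0.7
= 83.772 L

83.772 L


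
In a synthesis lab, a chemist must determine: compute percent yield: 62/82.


% yield = actual/theoretical × 100
= 62/82 × 100
= 75.61%

75.61%


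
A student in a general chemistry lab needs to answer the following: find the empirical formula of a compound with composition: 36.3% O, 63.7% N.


Assume 100 g sample. Moles of each element:
  O: 36.3/16.0 = 2.269 mol
  N: 63.7/14.01 = 4.547 mol
Divide by smallest (2.269):
  O: 2.269/2.269 = 1.0
  N: 4.547/2.269 = 2.0
Empirical formula: N2O

N2O


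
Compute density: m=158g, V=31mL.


ρ = mass/volume
= 158/31
= 5.097 g/mL

5.097 g/mL


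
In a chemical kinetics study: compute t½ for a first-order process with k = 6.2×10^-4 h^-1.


t½ = ln2/k = 0.693147/(6.2×10^-4 h^-1)
= 1118 h

1118 h


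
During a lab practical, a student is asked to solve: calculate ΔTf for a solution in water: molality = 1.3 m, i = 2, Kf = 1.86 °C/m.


ΔTf = Kf × m × i
= 1.86 × 1.3 × 2
= 4.836 °C

4.836 °C


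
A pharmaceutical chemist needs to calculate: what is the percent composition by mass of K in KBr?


M(KBr) = 1×39.1 + 1×79.9 = 119.00 g/mol
Mass of K = 1 × 39.1 = 39.10 g/mol
% K = 39.10/119.00 × 100 = 32.86%

32.86%


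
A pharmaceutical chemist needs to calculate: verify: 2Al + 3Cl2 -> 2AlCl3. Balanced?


Equation: 2Al + 3Cl2 -> 2AlCl3
Check atoms: Al: 2=2, Cl: 6=6
Balanced

Yes, balanced


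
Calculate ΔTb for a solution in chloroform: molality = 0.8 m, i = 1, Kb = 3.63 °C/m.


ΔTb = Kb × m × i
= 3.63 × 0.8 × 1
= 2.904 °C

2.904 °C


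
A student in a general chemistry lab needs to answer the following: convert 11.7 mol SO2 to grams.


M(SO2) = 64.07 g/mol
mass = n × M = 11.7 × 64.07 = 749.62 g

749.62 g


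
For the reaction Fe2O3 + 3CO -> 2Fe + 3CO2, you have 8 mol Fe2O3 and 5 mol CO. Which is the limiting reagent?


Mole ratio available / coefficient:
  Fe2O3: 8/1 = 8.000
  CO: 5/3 = 1.667
Smaller ratio is limiting.

CO


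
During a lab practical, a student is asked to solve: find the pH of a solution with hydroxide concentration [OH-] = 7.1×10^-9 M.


pOH = -log10([OH-]) = -log10(7.1×10^-9)
= 9 - log10(7.1) = 8.15
pH = 14 - pOH = 14 - 8.15 = 5.85

5.85


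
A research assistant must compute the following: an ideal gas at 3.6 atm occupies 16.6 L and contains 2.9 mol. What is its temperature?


PV = nRT  (R = 0.08206 L·atm/(mol·K))
T = PV/(nR) = 3.6×16.6/(2.9×0.08206)
= 59.76/0.237974
= 251.12 K

251.12 K


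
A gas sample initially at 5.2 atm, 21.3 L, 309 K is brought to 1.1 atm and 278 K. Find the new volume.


P1V1/T1 = P2V2/T2
V2 = P1V1T2/(T1P2)
= 5.2×21.3×278/(309×1.1)
= 90.589 L

90.589 L


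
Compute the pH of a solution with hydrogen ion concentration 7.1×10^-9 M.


pH = -log10([H+]) = -log10(7.1×10^-9)
= 9 - log10(7.1)
= 9 - 0.85
= 8.15

8.15


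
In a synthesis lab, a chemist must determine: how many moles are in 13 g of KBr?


M(KBr) = 119.0 g/mol
n = mass/M = 13/119.0 = 0.1092 mol

0.1092 mol


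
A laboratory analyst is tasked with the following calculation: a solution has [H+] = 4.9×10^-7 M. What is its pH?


pH = -log10([H+]) = -log10(4.9×10^-7)
= 7 - log10(4.9)
= 7 - 0.69
= 6.31

6.31


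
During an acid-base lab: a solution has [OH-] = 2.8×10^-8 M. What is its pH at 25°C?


pOH = -log10([OH-]) = -log10(2.8×10^-8)
= 8 - log10(2.8) = 7.55
pH = 14 - pOH = 14 - 7.55 = 6.45

6.45


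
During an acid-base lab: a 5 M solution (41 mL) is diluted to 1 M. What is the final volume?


C1V1 = C2V2
5 × 41 = 1 × V2
V2 = 205/1 = 205.0 mL

205.0 mL


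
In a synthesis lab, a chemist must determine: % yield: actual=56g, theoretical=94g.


% yield = actual/theoretical × 100
= 56/94 × 100
= 59.57%

59.57%


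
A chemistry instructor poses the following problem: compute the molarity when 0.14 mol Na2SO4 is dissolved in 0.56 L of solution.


M = n/V = 0.14/0.56 = 0.250 mol/L

0.250 M


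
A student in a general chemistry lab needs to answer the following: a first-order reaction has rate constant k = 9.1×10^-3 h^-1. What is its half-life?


t½ = ln2/k = 0.693147/(9.1×10^-3 h^-1)
= 76.17 h

76.17 h


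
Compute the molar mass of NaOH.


M(NaOH) = 1×22.99 + 1×16.0 + 1×1.008
= 22.99 + 16.0 + 1.01
= 40.0 g/mol

40.0 g/mol


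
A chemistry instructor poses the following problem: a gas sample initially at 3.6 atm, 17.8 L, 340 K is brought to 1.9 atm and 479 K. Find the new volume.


P1V1/T1 = P2V2/T2
V2 = P1V1T2/(T1P2)
= 3.6×17.8×479/(340×1.9)
= 47.514 L

47.514 L


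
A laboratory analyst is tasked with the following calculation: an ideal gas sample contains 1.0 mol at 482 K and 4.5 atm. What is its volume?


PV = nRT  (R = 0.08206 L·atm/(mol·K))
V = nRT/P = 1.0×0.08206×482/4.5
= 8.79 L

8.79 L


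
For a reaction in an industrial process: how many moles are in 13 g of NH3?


M(NH3) = 17.03 g/mol
n = mass/M = 13/17.03 = 0.7634 mol

0.7634 mol


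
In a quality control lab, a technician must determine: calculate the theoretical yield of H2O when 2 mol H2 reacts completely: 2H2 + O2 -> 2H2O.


Mole ratio H2O:H2 = 2:2
n(H2O) = 2 × 2/2 = 2.000 mol
mass = 2.000 × 18.02 = 36.04 g

36.04 g


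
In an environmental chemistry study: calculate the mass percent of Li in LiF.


M(LiF) = 1×6.94 + 1×19.0 = 25.94 g/mol
Mass of Li = 1 × 6.94 = 6.94 g/mol
% Li = 6.94/25.94 × 100 = 26.75%

26.75%


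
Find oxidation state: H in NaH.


H with a metal (hydride): -1
Oxidation number: -1

-1


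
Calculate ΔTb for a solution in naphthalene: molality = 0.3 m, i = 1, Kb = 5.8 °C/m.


ΔTb = Kb × m × i
= 5.8 × 0.3 × 1
= 1.74 °C

1.74 °C


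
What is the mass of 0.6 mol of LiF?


M(LiF) = 25.94 g/mol
mass = n × M = 0.6 × 25.94 = 15.56 g

15.56 g


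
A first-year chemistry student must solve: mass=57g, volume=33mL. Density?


ρ = mass/volume
= 57/33
= 1.727 g/mL

1.727 g/mL


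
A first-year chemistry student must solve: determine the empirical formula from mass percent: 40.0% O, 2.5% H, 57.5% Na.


Assume 100 g sample. Moles of each element:
  O: 40.0/16.0 = 2.5 mol
  H: 2.5/1.008 = 2.48 mol
  Na: 57.5/22.99 = 2.501 mol
Divide by smallest (2.48):
  O: 2.5/2.48 = 1.01
  H: 2.48/2.48 = 1.0
  Na: 2.501/2.48 = 1.01
Empirical formula: NaOH

NaOH
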